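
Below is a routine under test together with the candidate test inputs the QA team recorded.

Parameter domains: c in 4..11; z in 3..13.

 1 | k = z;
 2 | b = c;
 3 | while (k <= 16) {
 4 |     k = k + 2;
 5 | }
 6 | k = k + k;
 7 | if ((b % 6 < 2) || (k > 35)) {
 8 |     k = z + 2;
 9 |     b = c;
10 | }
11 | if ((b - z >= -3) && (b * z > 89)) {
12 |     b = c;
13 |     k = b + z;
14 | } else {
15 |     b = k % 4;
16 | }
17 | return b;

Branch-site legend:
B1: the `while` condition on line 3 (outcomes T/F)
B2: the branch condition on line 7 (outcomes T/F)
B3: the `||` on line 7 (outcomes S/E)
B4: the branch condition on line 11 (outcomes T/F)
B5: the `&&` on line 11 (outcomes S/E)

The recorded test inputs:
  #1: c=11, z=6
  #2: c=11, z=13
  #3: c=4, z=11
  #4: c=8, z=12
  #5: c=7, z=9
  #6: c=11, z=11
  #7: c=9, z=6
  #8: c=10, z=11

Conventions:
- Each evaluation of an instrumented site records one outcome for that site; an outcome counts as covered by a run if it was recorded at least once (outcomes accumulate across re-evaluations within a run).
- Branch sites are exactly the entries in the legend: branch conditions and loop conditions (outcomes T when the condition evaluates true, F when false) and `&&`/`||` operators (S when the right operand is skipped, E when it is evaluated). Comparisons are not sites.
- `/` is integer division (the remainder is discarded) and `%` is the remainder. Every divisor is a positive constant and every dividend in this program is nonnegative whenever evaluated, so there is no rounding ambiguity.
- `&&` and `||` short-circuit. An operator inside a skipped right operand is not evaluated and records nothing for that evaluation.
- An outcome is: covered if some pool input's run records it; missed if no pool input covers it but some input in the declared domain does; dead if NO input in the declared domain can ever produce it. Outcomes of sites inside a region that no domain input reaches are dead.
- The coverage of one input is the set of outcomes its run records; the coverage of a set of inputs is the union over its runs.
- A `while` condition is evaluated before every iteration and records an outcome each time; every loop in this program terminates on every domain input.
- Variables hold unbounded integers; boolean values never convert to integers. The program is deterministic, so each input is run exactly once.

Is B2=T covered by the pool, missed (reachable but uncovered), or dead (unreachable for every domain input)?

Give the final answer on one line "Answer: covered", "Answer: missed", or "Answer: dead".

B2=T is recorded by pool input(s) 1, 4, 5, 7 -> covered

Answer: covered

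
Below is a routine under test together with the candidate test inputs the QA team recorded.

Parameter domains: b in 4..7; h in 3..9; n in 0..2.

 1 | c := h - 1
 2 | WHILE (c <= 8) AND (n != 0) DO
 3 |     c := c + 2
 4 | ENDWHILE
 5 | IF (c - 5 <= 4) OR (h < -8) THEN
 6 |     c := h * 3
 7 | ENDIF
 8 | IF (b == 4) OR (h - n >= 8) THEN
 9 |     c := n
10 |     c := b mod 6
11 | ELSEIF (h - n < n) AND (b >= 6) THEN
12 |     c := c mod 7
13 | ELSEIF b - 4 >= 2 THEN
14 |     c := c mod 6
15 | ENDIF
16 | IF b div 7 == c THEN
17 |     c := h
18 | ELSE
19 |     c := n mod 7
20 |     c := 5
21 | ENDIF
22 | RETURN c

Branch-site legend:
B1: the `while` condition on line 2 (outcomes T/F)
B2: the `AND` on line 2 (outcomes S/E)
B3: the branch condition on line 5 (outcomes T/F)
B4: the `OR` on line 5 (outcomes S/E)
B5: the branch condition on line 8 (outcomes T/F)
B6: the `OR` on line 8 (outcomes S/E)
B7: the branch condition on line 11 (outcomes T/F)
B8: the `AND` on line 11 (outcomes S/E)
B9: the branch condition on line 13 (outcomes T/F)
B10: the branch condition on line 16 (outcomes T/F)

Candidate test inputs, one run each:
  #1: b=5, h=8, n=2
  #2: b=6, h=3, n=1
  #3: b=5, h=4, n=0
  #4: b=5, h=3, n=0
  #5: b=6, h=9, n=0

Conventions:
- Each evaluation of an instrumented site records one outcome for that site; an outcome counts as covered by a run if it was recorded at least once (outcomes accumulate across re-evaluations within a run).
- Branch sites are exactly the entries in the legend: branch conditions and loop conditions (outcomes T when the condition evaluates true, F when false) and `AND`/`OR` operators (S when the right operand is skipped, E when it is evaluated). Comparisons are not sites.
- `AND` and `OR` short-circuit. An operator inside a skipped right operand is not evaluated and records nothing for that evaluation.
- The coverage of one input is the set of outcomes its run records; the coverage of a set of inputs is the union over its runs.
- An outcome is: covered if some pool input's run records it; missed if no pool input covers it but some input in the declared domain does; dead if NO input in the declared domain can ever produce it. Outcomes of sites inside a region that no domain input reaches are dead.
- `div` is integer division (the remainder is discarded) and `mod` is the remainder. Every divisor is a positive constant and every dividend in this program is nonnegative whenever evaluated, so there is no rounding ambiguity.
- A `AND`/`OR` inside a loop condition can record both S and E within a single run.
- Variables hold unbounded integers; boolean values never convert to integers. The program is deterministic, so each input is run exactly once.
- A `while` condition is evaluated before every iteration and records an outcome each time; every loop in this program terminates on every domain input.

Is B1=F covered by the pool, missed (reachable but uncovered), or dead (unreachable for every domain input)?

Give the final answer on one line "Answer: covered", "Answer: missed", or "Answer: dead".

B1=F is recorded by pool input(s) 1, 2, 3, 4, 5 -> covered

Answer: covered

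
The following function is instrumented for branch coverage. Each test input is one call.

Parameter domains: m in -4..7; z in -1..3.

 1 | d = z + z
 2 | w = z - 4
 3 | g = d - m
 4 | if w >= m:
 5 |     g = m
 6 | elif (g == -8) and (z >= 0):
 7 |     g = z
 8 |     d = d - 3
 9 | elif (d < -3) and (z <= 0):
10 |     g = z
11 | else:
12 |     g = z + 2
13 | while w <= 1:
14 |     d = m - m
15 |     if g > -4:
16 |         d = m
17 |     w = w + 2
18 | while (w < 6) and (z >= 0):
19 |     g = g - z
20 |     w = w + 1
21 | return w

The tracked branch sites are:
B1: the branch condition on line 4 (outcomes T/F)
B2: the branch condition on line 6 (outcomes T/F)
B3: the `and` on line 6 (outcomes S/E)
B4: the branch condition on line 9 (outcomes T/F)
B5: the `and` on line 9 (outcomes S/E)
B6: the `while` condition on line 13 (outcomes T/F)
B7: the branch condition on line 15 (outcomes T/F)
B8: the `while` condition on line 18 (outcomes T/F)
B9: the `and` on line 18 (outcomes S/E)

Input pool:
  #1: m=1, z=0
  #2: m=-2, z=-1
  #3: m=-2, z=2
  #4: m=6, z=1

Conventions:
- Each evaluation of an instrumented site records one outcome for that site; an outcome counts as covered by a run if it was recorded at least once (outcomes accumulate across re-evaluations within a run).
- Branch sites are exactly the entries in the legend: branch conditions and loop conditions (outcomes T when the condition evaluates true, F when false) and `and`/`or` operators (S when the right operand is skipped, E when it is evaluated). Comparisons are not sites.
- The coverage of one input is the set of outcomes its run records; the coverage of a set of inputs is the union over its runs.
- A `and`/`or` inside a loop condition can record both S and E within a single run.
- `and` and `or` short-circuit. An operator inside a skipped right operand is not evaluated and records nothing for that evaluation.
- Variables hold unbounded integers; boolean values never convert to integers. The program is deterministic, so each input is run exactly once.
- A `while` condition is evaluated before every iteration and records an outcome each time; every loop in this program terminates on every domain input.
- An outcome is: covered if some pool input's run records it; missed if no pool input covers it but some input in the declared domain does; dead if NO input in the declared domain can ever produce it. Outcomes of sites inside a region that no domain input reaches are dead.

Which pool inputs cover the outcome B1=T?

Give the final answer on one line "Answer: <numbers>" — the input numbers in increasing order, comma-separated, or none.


input #1 (m=1, z=0): does not produce B1=T
input #2 (m=-2, z=-1): does not produce B1=T
input #3 (m=-2, z=2): produces B1=T
input #4 (m=6, z=1): does not produce B1=T
Answer: 3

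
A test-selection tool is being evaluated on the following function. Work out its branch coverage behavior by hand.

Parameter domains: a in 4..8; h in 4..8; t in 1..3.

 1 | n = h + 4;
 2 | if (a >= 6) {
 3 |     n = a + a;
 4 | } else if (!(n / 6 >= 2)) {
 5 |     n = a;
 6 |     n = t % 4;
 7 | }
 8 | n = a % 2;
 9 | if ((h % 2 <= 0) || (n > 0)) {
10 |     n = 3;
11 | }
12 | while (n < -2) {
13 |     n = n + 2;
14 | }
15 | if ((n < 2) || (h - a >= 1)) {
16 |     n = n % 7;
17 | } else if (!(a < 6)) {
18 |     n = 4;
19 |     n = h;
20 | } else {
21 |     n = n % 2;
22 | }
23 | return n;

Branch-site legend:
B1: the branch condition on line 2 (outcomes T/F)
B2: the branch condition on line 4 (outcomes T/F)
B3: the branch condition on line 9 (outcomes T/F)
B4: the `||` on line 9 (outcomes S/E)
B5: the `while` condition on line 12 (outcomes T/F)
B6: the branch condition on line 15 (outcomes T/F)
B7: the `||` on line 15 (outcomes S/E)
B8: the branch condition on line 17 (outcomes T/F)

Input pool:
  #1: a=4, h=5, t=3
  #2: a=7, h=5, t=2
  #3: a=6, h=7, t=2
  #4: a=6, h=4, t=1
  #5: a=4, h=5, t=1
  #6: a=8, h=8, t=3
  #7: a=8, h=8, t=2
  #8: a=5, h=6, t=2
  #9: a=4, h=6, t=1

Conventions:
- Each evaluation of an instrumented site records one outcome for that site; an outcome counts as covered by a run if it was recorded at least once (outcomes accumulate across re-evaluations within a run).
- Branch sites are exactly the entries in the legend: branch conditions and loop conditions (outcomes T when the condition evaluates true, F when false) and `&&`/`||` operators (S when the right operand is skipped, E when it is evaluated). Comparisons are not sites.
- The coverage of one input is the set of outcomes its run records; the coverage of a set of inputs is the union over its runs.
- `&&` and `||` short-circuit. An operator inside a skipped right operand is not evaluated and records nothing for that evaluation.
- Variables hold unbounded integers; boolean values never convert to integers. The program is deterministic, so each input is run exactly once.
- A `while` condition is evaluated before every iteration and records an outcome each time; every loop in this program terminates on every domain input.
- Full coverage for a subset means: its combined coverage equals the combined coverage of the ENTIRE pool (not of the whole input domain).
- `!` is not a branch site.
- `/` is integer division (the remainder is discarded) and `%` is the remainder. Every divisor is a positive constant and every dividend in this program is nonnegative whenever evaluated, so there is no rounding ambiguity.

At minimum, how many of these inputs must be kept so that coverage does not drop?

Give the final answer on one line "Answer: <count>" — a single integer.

input #1, a=4, h=5, t=3: outcomes B1=F, B2=T, B3=F, B4=E, B5=F, B6=T, B7=S
input #2, a=7, h=5, t=2: outcomes B1=T, B3=T, B4=E, B5=F, B6=F, B7=E, B8=T
input #3, a=6, h=7, t=2: outcomes B1=T, B3=F, B4=E, B5=F, B6=T, B7=S
input #4, a=6, h=4, t=1: outcomes B1=T, B3=T, B4=S, B5=F, B6=F, B7=E, B8=T
input #5, a=4, h=5, t=1: outcomes B1=F, B2=T, B3=F, B4=E, B5=F, B6=T, B7=S
input #6, a=8, h=8, t=3: outcomes B1=T, B3=T, B4=S, B5=F, B6=F, B7=E, B8=T
input #7, a=8, h=8, t=2: outcomes B1=T, B3=T, B4=S, B5=F, B6=F, B7=E, B8=T
input #8, a=5, h=6, t=2: outcomes B1=F, B2=T, B3=T, B4=S, B5=F, B6=T, B7=E
input #9, a=4, h=6, t=1: outcomes B1=F, B2=T, B3=T, B4=S, B5=F, B6=T, B7=E
pool-wide coverage (13 outcomes): B1=T, B1=F, B2=T, B3=T, B3=F, B4=S, B4=E, B5=F, B6=T, B6=F, B7=S, B7=E, B8=T
checked all size-1 subsets: none covers 13 outcomes (max 7/13)
size 2: inputs {1, 4} cover all 13 outcomes, and no lexicographically smaller subset of this size does

Answer: 2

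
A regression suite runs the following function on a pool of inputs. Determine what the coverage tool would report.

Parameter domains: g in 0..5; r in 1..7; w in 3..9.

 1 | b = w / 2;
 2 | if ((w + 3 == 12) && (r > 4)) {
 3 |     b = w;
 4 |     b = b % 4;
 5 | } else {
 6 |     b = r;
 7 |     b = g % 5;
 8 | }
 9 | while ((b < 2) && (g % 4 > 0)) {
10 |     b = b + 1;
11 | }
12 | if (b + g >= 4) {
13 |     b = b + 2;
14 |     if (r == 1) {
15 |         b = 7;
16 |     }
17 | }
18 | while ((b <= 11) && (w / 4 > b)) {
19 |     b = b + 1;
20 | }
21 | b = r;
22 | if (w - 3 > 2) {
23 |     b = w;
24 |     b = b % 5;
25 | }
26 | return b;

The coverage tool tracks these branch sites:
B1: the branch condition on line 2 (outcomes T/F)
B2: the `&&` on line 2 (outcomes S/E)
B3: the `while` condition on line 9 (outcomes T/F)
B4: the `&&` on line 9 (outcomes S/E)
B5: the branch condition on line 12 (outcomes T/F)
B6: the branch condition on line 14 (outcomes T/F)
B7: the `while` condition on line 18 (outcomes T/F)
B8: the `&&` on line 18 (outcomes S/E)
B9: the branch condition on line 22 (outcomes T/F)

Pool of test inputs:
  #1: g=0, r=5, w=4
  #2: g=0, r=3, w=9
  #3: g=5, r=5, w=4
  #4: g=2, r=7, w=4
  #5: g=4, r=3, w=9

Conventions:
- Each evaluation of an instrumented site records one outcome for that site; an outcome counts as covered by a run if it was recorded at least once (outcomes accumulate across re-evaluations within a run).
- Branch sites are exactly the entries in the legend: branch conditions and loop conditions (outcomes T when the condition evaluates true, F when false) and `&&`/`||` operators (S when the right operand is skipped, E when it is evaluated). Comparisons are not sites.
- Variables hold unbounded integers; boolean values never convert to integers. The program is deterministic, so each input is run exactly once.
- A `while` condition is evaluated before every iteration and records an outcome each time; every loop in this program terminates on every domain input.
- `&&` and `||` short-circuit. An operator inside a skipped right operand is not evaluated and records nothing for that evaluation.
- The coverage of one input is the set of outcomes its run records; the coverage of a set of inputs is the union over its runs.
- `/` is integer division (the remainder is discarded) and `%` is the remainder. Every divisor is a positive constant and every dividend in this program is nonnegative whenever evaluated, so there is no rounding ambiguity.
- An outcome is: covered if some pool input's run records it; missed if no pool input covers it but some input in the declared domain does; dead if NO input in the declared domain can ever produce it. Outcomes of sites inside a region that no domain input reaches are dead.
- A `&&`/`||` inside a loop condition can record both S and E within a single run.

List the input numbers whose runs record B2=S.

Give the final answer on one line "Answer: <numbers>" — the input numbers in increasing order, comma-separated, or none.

input #1 (g=0, r=5, w=4): covers B2=S
input #2 (g=0, r=3, w=9): misses B2=S
input #3 (g=5, r=5, w=4): covers B2=S
input #4 (g=2, r=7, w=4): covers B2=S
input #5 (g=4, r=3, w=9): misses B2=S

Answer: 1, 3, 4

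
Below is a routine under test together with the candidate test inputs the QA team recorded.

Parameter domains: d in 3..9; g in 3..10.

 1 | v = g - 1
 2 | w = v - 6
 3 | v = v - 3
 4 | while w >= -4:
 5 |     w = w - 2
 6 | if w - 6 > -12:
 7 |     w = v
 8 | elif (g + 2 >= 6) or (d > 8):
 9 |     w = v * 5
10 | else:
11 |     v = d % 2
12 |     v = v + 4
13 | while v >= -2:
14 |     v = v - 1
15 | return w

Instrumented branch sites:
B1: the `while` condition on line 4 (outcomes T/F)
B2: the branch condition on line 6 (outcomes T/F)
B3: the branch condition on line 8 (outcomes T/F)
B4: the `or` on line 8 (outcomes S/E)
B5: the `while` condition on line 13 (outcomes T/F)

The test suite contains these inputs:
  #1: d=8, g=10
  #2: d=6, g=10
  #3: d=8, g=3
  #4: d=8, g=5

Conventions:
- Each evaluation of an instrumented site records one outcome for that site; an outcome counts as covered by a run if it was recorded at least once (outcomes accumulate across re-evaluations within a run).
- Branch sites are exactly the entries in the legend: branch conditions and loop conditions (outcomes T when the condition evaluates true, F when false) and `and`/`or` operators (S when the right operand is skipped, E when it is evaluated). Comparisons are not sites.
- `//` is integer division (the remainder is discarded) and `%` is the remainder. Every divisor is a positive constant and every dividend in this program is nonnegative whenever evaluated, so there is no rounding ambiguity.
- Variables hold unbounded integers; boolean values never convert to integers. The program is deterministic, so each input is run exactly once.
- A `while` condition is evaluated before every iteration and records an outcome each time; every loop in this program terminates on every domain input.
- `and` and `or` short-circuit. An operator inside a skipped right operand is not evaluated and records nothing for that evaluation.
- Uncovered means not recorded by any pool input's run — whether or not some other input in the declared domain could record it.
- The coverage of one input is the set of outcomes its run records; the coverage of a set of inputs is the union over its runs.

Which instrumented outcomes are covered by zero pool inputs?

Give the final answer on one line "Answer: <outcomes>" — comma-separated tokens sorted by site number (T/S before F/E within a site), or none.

run #1 (d=8, g=10) records B1=T, B1=F, B2=T, B5=T, B5=F
run #2 (d=6, g=10) records B1=T, B1=F, B2=T, B5=T, B5=F
run #3 (d=8, g=3) records B1=T, B1=F, B2=F, B3=F, B4=E, B5=T, B5=F
run #4 (d=8, g=5) records B1=T, B1=F, B2=F, B3=T, B4=S, B5=T, B5=F
union over the pool: B1=T, B1=F, B2=T, B2=F, B3=T, B3=F, B4=S, B4=E, B5=T, B5=F
uncovered (0 of 10): none

Answer: none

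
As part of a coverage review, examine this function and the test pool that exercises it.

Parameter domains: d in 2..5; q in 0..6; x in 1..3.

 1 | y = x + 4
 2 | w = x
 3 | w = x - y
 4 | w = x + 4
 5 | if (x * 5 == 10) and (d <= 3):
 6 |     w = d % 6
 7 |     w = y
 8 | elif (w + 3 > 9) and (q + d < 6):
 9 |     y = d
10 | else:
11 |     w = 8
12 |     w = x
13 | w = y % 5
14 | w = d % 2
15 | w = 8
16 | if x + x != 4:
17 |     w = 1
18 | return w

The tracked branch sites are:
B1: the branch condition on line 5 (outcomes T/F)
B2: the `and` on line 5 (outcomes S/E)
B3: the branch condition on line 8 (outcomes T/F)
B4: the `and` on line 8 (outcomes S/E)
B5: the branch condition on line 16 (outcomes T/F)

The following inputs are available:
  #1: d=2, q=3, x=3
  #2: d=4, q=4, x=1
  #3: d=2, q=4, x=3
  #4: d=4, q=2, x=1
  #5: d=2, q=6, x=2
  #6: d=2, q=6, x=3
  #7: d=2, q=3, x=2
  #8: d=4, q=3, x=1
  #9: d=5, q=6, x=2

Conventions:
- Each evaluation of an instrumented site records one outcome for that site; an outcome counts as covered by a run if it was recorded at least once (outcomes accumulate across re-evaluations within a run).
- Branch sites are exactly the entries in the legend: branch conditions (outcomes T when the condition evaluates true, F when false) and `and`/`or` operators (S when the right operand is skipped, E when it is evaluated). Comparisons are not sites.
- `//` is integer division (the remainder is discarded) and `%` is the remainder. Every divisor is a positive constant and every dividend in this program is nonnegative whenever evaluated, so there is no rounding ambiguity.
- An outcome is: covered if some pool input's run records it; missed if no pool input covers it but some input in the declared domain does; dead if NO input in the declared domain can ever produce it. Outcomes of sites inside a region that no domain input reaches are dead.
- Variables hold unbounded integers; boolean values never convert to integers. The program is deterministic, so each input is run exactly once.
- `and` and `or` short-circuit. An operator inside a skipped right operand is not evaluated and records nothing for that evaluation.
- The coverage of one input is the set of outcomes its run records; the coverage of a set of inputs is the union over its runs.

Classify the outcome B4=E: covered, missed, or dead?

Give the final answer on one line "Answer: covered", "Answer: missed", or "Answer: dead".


B4=E is recorded by pool input(s) 1, 3, 6 -> covered
Answer: covered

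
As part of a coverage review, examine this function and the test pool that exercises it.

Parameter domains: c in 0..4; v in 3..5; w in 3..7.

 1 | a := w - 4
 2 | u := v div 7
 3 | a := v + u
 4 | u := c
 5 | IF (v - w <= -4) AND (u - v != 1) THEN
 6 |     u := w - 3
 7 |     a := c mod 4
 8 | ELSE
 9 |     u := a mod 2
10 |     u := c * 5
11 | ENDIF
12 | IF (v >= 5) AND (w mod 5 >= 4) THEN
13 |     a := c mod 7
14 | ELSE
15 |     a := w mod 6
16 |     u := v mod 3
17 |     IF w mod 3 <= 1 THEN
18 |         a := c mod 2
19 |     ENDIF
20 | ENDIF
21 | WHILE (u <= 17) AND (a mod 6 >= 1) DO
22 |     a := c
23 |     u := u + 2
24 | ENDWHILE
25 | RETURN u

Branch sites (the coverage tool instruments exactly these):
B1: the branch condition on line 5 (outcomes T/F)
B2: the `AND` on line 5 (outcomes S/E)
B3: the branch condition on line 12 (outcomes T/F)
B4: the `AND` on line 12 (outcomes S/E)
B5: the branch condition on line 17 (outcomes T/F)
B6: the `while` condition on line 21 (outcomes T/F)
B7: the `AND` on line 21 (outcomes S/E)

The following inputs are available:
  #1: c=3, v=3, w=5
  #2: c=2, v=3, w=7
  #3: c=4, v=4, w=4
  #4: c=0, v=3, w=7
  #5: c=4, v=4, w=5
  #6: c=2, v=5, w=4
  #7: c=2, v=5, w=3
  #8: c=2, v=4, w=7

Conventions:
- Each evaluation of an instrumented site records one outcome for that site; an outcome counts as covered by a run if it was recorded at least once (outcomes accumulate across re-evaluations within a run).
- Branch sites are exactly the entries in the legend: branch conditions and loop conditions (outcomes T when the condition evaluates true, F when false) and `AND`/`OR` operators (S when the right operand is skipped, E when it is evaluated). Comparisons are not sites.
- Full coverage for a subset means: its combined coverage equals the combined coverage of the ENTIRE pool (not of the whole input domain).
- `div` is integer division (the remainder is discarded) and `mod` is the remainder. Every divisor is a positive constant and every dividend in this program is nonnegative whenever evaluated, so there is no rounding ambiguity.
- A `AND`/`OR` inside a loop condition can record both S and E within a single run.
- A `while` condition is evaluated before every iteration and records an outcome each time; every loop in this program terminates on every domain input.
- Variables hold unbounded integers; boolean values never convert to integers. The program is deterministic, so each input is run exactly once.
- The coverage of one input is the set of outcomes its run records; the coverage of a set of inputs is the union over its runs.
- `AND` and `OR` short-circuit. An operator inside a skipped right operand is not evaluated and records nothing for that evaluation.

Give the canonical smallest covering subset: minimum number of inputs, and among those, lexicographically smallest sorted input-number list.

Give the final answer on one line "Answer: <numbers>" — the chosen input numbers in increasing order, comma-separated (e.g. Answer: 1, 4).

test 1 (c=3, v=3, w=5) fires B2->S, B1->F, B4->S, B3->F, B5->F, B7->E, B6->T, B7->E, B6->T, B7->E, B6->T, B7->E, B6->T, B7->E, ...; hits B1=F, B2=S, B3=F, B4=S, B5=F, B6=T, B6=F, B7=S, B7=E
test 2 (c=2, v=3, w=7) fires B2->E, B1->T, B4->S, B3->F, B5->T, B7->E, B6->F; hits B1=T, B2=E, B3=F, B4=S, B5=T, B6=F, B7=E
test 3 (c=4, v=4, w=4) fires B2->S, B1->F, B4->S, B3->F, B5->T, B7->E, B6->F; hits B1=F, B2=S, B3=F, B4=S, B5=T, B6=F, B7=E
test 4 (c=0, v=3, w=7) fires B2->E, B1->T, B4->S, B3->F, B5->T, B7->E, B6->F; hits B1=T, B2=E, B3=F, B4=S, B5=T, B6=F, B7=E
test 5 (c=4, v=4, w=5) fires B2->S, B1->F, B4->S, B3->F, B5->F, B7->E, B6->T, B7->E, B6->T, B7->E, B6->T, B7->E, B6->T, B7->E, ...; hits B1=F, B2=S, B3=F, B4=S, B5=F, B6=T, B6=F, B7=S, B7=E
test 6 (c=2, v=5, w=4) fires B2->S, B1->F, B4->E, B3->T, B7->E, B6->T, B7->E, B6->T, B7->E, B6->T, B7->E, B6->T, B7->S, B6->F; hits B1=F, B2=S, B3=T, B4=E, B6=T, B6=F, B7=S, B7=E
test 7 (c=2, v=5, w=3) fires B2->S, B1->F, B4->E, B3->F, B5->T, B7->E, B6->F; hits B1=F, B2=S, B3=F, B4=E, B5=T, B6=F, B7=E
test 8 (c=2, v=4, w=7) fires B2->S, B1->F, B4->S, B3->F, B5->T, B7->E, B6->F; hits B1=F, B2=S, B3=F, B4=S, B5=T, B6=F, B7=E
the full pool covers 14 outcomes: B1=T, B1=F, B2=S, B2=E, B3=T, B3=F, B4=S, B4=E, B5=T, B5=F, B6=T, B6=F, B7=S, B7=E
checked all size-1 subsets: none covers 14 outcomes (max 9/14)
checked all size-2 subsets: none covers 14 outcomes (max 13/14)
inputs {1, 2, 6} (size 3) cover everything; no size-3 subset with a lexicographically smaller index list covers all 14

Answer: 1, 2, 6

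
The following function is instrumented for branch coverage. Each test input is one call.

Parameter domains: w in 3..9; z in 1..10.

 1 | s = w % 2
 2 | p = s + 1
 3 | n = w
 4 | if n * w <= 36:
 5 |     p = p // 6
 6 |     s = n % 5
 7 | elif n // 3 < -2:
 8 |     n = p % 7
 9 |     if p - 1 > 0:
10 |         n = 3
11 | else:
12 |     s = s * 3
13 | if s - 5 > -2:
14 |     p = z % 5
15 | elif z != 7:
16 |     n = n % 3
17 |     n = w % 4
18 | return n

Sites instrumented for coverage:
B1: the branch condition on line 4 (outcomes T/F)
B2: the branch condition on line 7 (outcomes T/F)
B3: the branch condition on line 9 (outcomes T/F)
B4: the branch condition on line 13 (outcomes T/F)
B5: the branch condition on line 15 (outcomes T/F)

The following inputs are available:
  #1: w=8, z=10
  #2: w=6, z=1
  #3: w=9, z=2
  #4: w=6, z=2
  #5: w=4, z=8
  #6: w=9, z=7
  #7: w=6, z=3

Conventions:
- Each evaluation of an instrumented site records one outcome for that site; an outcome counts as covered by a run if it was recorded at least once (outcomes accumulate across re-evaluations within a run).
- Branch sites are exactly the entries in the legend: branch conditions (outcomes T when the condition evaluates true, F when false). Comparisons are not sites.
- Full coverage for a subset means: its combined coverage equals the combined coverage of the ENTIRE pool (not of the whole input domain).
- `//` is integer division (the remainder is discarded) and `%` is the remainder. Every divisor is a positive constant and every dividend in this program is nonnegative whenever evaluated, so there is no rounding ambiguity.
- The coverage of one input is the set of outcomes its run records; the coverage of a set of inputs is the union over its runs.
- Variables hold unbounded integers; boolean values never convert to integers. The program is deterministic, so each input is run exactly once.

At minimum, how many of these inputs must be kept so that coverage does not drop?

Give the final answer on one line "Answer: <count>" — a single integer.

input #1 (w=8, z=10): covers B1=F, B2=F, B4=F, B5=T
input #2 (w=6, z=1): covers B1=T, B4=F, B5=T
input #3 (w=9, z=2): covers B1=F, B2=F, B4=F, B5=T
input #4 (w=6, z=2): covers B1=T, B4=F, B5=T
input #5 (w=4, z=8): covers B1=T, B4=T
input #6 (w=9, z=7): covers B1=F, B2=F, B4=F, B5=F
input #7 (w=6, z=3): covers B1=T, B4=F, B5=T
together the pool reaches 7 outcomes: B1=T, B1=F, B2=F, B4=T, B4=F, B5=T, B5=F
no size-1 subset reaches all 7 outcomes (best union: 4/7)
no size-2 subset reaches all 7 outcomes (best union: 6/7)
at size 3, {1, 5, 6} reaches all 7 outcomes; every lexicographically earlier size-3 subset fails

Answer: 3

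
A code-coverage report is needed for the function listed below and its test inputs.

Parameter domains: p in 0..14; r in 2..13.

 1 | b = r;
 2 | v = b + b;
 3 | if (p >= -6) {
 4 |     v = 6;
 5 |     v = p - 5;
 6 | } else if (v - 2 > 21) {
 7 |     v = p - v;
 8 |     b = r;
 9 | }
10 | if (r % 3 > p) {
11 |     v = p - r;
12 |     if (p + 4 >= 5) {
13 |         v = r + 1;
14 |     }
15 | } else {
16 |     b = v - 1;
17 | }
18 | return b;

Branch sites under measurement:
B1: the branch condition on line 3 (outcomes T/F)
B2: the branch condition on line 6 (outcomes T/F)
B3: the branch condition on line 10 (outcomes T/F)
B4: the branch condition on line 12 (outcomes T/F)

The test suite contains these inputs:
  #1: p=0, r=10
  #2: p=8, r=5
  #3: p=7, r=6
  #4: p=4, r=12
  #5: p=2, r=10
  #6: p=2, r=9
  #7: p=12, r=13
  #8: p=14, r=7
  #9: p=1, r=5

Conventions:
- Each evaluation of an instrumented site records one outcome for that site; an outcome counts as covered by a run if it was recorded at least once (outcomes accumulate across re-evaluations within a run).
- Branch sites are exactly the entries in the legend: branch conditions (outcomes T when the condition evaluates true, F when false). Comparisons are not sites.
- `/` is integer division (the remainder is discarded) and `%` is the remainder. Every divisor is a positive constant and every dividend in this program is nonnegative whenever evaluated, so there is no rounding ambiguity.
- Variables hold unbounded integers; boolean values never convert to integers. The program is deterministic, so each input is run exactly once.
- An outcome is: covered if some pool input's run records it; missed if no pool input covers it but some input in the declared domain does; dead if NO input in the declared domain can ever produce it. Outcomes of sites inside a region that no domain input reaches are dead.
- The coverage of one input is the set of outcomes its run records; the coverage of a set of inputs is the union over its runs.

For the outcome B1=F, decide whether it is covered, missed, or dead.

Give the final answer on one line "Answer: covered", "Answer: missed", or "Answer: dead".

no pool input records B1=F
checking all 180 inputs in the declared domain: B1=F is never recorded -> dead

Answer: dead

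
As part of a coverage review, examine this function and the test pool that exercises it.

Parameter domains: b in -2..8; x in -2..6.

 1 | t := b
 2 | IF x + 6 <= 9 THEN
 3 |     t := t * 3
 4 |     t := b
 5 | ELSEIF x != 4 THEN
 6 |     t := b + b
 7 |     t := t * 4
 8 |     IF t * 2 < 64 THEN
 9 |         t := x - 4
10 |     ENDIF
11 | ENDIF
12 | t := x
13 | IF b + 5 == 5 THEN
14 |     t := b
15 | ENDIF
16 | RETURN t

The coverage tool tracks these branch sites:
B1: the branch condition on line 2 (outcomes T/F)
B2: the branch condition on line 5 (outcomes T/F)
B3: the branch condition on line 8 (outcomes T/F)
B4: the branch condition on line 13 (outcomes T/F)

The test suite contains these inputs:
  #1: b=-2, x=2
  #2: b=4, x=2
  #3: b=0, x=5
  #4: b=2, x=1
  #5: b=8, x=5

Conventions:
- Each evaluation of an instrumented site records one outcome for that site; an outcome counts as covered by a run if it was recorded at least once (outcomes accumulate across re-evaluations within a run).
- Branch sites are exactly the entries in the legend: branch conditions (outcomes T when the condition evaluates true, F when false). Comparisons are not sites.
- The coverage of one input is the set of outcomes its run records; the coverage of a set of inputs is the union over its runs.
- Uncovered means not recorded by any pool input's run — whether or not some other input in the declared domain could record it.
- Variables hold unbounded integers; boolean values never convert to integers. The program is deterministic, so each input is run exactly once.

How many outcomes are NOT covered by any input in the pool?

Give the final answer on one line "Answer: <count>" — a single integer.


input #1 (b=-2, x=2): events B1->T, B4->F; covers B1=T, B4=F
input #2 (b=4, x=2): events B1->T, B4->F; covers B1=T, B4=F
input #3 (b=0, x=5): events B1->F, B2->T, B3->T, B4->T; covers B1=F, B2=T, B3=T, B4=T
input #4 (b=2, x=1): events B1->T, B4->F; covers B1=T, B4=F
input #5 (b=8, x=5): events B1->F, B2->T, B3->F, B4->F; covers B1=F, B2=T, B3=F, B4=F
union over the pool: B1=T, B1=F, B2=T, B3=T, B3=F, B4=T, B4=F
uncovered (1 of 8): B2=F
Answer: 1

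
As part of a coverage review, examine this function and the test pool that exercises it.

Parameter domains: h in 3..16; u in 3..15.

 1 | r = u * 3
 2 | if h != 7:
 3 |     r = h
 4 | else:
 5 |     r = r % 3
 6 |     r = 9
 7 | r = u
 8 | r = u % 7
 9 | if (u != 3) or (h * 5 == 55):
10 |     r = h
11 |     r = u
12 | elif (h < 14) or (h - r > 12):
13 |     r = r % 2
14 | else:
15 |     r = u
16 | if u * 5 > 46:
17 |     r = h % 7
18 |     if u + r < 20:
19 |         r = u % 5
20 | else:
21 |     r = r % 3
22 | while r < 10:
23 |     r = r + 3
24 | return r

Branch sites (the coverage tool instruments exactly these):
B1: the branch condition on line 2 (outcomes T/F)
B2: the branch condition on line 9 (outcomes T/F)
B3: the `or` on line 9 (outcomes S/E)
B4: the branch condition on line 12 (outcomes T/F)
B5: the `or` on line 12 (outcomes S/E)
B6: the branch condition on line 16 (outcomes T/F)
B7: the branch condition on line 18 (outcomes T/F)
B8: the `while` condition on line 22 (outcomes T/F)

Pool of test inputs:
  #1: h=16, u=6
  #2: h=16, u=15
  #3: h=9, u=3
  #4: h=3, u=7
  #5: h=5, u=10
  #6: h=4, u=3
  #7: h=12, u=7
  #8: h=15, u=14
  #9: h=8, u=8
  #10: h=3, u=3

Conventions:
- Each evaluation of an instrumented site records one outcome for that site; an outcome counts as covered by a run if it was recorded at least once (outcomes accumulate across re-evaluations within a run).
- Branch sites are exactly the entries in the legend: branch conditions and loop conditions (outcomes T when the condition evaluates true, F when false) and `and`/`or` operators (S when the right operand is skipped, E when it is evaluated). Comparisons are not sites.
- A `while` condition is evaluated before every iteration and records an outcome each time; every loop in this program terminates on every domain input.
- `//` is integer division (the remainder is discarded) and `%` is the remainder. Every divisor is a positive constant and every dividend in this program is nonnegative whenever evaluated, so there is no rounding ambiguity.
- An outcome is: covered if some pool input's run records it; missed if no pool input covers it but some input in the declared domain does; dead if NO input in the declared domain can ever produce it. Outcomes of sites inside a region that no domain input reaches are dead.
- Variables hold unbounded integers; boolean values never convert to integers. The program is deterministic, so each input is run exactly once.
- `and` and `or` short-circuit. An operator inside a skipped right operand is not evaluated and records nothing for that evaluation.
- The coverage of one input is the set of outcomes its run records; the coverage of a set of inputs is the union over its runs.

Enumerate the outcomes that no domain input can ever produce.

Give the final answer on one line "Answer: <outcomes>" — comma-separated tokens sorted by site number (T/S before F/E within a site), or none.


running all 182 domain inputs and tallying outcomes:
  reachable outcomes have witnesses, e.g. B1=T (e.g. h=3, u=3), B1=F (e.g. h=7, u=3), B2=T (e.g. h=3, u=4), B2=F (e.g. h=3, u=3)
Answer: none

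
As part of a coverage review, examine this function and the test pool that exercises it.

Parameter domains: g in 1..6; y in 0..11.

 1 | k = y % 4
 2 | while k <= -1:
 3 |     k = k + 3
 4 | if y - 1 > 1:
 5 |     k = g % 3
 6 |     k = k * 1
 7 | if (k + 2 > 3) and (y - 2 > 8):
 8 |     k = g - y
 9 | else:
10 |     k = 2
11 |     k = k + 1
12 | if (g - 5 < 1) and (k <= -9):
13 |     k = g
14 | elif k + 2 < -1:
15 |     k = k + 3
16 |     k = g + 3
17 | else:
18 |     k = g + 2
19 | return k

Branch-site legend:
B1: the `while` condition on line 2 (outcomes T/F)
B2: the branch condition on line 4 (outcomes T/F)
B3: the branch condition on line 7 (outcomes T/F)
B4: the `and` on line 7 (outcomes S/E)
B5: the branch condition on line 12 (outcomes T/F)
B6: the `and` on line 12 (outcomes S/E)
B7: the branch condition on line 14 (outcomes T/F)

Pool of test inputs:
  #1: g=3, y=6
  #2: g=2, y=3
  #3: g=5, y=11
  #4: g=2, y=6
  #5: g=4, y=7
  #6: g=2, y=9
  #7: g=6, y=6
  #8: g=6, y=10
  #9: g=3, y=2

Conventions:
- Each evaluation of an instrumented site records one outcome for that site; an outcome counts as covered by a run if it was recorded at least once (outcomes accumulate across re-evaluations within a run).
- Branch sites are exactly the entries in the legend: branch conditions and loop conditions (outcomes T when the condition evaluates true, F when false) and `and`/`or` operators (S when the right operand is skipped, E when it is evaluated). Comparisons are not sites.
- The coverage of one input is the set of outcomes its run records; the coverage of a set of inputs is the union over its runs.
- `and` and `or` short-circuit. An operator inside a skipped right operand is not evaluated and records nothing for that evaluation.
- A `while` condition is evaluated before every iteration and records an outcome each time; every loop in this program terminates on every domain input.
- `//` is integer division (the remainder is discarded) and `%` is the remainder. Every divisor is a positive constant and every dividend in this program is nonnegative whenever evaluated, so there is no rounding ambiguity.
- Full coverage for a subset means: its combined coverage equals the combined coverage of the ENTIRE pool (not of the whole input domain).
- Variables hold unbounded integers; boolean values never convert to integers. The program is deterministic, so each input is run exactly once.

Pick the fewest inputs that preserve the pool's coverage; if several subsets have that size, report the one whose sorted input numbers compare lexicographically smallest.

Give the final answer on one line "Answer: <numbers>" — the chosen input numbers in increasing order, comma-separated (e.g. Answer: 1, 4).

test 1 (g=3, y=6) hits B1=F, B2=T, B3=F, B4=S, B5=F, B6=E, B7=F
test 2 (g=2, y=3) hits B1=F, B2=T, B3=F, B4=E, B5=F, B6=E, B7=F
test 3 (g=5, y=11) hits B1=F, B2=T, B3=T, B4=E, B5=F, B6=E, B7=T
test 4 (g=2, y=6) hits B1=F, B2=T, B3=F, B4=E, B5=F, B6=E, B7=F
test 5 (g=4, y=7) hits B1=F, B2=T, B3=F, B4=S, B5=F, B6=E, B7=F
test 6 (g=2, y=9) hits B1=F, B2=T, B3=F, B4=E, B5=F, B6=E, B7=F
test 7 (g=6, y=6) hits B1=F, B2=T, B3=F, B4=S, B5=F, B6=S, B7=F
test 8 (g=6, y=10) hits B1=F, B2=T, B3=F, B4=S, B5=F, B6=S, B7=F
test 9 (g=3, y=2) hits B1=F, B2=F, B3=F, B4=E, B5=F, B6=E, B7=F
together the pool reaches 12 outcomes: B1=F, B2=T, B2=F, B3=T, B3=F, B4=S, B4=E, B5=F, B6=S, B6=E, B7=T, B7=F
checked all size-1 subsets: none covers 12 outcomes (max 7/12)
checked all size-2 subsets: none covers 12 outcomes (max 11/12)
at size 3, {3, 7, 9} reaches all 12 outcomes; every lexicographically earlier size-3 subset fails

Answer: 3, 7, 9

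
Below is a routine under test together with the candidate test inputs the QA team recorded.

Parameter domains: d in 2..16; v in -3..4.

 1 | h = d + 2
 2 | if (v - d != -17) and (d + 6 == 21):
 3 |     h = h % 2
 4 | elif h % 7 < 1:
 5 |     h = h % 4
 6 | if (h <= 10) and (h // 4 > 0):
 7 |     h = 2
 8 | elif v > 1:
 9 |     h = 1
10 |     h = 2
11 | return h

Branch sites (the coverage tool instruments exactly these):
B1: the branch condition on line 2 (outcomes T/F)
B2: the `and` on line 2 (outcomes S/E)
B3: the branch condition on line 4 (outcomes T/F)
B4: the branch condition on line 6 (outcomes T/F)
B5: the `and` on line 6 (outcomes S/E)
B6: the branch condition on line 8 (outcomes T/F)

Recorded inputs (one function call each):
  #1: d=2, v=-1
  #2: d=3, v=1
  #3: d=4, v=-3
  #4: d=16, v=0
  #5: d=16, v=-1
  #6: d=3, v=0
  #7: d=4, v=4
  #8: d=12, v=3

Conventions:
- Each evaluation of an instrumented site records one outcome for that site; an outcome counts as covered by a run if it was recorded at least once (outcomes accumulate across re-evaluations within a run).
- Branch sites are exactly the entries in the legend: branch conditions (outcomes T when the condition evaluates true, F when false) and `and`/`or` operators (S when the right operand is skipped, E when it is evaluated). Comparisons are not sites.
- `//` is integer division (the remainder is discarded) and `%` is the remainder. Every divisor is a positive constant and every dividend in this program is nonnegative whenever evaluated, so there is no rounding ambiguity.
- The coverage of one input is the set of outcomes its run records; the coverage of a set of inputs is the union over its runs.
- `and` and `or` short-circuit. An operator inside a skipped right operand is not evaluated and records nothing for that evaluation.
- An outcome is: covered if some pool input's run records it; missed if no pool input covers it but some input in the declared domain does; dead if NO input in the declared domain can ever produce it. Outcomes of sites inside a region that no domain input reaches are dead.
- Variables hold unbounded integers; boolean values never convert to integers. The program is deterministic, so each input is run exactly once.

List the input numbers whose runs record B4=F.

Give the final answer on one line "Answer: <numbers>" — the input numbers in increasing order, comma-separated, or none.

input #1 (d=2, v=-1): misses B4=F
input #2 (d=3, v=1): misses B4=F
input #3 (d=4, v=-3): misses B4=F
input #4 (d=16, v=0): covers B4=F
input #5 (d=16, v=-1): covers B4=F
input #6 (d=3, v=0): misses B4=F
input #7 (d=4, v=4): misses B4=F
input #8 (d=12, v=3): covers B4=F

Answer: 4, 5, 8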